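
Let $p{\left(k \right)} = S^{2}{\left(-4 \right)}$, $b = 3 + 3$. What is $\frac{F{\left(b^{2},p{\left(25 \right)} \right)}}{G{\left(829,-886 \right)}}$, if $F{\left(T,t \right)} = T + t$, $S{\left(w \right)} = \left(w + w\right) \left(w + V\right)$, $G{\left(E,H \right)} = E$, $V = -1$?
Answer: $\frac{1636}{829} \approx 1.9735$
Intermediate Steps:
$b = 6$
$S{\left(w \right)} = 2 w \left(-1 + w\right)$ ($S{\left(w \right)} = \left(w + w\right) \left(w - 1\right) = 2 w \left(-1 + w\right)$)
$p{\left(k \right)} = 1600$ ($p{\left(k \right)} = \left(2 \left(-4\right) \left(-1 - 4\right)\right)^{2} = \left(2 \left(-4\right) \left(-5\right)\right)^{2} = 40^{2} = 1600$)
$\frac{F{\left(b^{2},p{\left(25 \right)} \right)}}{G{\left(829,-886 \right)}} = \frac{6^{2} + 1600}{829} = \left(36 + 1600\right) \frac{1}{829} = 1636 \cdot \frac{1}{829} = \frac{1636}{829}$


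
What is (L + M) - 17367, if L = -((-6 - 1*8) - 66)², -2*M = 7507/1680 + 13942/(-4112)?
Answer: -20523745229/863520 ≈ -23768.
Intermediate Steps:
M = -465389/863520 (M = -(7507/1680 + 13942/(-4112))/2 = -(7507*(1/1680) + 13942*(-1/4112))/2 = -(7507/1680 - 6971/2056)/2 = -½*465389/431760 = -465389/863520 ≈ -0.53894)
L = -6400 (L = -((-6 - 8) - 66)² = -(-14 - 66)² = -1*(-80)² = -1*6400 = -6400)
(L + M) - 17367 = (-6400 - 465389/863520) - 17367 = -5526993389/863520 - 17367 = -20523745229/863520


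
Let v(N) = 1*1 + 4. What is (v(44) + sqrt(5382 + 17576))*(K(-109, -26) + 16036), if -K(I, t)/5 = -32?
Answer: 80980 + 16196*sqrt(22958) ≈ 2.5350e+6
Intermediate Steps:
K(I, t) = 160 (K(I, t) = -5*(-32) = 160)
v(N) = 5 (v(N) = 1 + 4 = 5)
(v(44) + sqrt(5382 + 17576))*(K(-109, -26) + 16036) = (5 + sqrt(5382 + 17576))*(160 + 16036) = (5 + sqrt(22958))*16196 = 80980 + 16196*sqrt(22958)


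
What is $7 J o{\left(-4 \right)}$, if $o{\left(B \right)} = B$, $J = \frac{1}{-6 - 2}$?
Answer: $\frac{7}{2} \approx 3.5$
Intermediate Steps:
$J = - \frac{1}{8}$ ($J = \frac{1}{-8} = - \frac{1}{8} \approx -0.125$)
$7 J o{\left(-4 \right)} = 7 \left(- \frac{1}{8}\right) \left(-4\right) = \left(- \frac{7}{8}\right) \left(-4\right) = \frac{7}{2}$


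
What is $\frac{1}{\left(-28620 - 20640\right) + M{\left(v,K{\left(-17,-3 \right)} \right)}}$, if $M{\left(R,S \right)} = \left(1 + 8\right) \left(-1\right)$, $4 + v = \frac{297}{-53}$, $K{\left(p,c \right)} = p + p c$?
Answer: $- \frac{1}{49269} \approx -2.0297 \cdot 10^{-5}$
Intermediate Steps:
$K{\left(p,c \right)} = p + c p$
$v = - \frac{509}{53}$ ($v = -4 + \frac{297}{-53} = -4 + 297 \left(- \frac{1}{53}\right) = -4 - \frac{297}{53} = - \frac{509}{53} \approx -9.6038$)
$M{\left(R,S \right)} = -9$ ($M{\left(R,S \right)} = 9 \left(-1\right) = -9$)
$\frac{1}{\left(-28620 - 20640\right) + M{\left(v,K{\left(-17,-3 \right)} \right)}} = \frac{1}{\left(-28620 - 20640\right) - 9} = \frac{1}{-49260 - 9} = \frac{1}{-49269} = - \frac{1}{49269}$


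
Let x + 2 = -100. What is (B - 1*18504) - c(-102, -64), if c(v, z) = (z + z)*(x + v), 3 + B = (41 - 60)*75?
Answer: -46044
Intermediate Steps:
x = -102 (x = -2 - 100 = -102)
B = -1428 (B = -3 + (41 - 60)*75 = -3 - 19*75 = -3 - 1425 = -1428)
c(v, z) = 2*z*(-102 + v) (c(v, z) = (z + z)*(-102 + v) = (2*z)*(-102 + v) = 2*z*(-102 + v))
(B - 1*18504) - c(-102, -64) = (-1428 - 1*18504) - 2*(-64)*(-102 - 102) = (-1428 - 18504) - 2*(-64)*(-204) = -19932 - 1*26112 = -19932 - 26112 = -46044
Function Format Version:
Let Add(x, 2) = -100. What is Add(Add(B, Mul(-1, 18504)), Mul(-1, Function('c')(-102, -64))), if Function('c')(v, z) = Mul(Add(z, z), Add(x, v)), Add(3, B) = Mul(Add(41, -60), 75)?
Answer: -46044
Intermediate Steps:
x = -102 (x = Add(-2, -100) = -102)
B = -1428 (B = Add(-3, Mul(Add(41, -60), 75)) = Add(-3, Mul(-19, 75)) = Add(-3, -1425) = -1428)
Function('c')(v, z) = Mul(2, z, Add(-102, v)) (Function('c')(v, z) = Mul(Add(z, z), Add(-102, v)) = Mul(Mul(2, z), Add(-102, v)) = Mul(2, z, Add(-102, v)))
Add(Add(B, Mul(-1, 18504)), Mul(-1, Function('c')(-102, -64))) = Add(Add(-1428, Mul(-1, 18504)), Mul(-1, Mul(2, -64, Add(-102, -102)))) = Add(Add(-1428, -18504), Mul(-1, Mul(2, -64, -204))) = Add(-19932, Mul(-1, 26112)) = Add(-19932, -26112) = -46044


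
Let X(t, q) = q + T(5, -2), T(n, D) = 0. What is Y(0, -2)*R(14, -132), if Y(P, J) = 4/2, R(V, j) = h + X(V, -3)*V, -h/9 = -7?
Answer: 42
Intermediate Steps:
h = 63 (h = -9*(-7) = 63)
X(t, q) = q (X(t, q) = q + 0 = q)
R(V, j) = 63 - 3*V
Y(P, J) = 2 (Y(P, J) = 4*(1/2) = 2)
Y(0, -2)*R(14, -132) = 2*(63 - 3*14) = 2*(63 - 42) = 2*21 = 42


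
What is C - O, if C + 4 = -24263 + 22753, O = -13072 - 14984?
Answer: 26542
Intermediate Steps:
O = -28056
C = -1514 (C = -4 + (-24263 + 22753) = -4 - 1510 = -1514)
C - O = -1514 - 1*(-28056) = -1514 + 28056 = 26542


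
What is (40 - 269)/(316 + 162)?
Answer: -229/478 ≈ -0.47908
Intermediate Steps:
(40 - 269)/(316 + 162) = -229/478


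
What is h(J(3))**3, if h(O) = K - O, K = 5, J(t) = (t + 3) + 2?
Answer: -27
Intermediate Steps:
J(t) = 5 + t (J(t) = (3 + t) + 2 = 5 + t)
h(O) = 5 - O
h(J(3))**3 = (5 - (5 + 3))**3 = (5 - 1*8)**3 = (5 - 8)**3 = (-3)**3 = -27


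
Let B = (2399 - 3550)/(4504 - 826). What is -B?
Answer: 1151/3678 ≈ 0.31294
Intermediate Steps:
B = -1151/3678 ≈ -0.31294
-B = -1*(-1151/3678) = 1151/3678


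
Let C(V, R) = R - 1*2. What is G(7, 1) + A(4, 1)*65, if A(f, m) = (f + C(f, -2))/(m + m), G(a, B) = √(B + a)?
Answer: 2*√2 ≈ 2.8284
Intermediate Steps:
C(V, R) = -2 + R (C(V, R) = R - 2 = -2 + R)
A(f, m) = (-4 + f)/(2*m) (A(f, m) = (f + (-2 - 2))/(m + m) = (f - 4)/((2*m)) = (-4 + f)*(1/(2*m)) = (-4 + f)/(2*m))
G(7, 1) + A(4, 1)*65 = √(1 + 7) + ((½)*(-4 + 4)/1)*65 = √8 + ((½)*1*0)*65 = 2*√2 + 0*65 = 2*√2 + 0 = 2*√2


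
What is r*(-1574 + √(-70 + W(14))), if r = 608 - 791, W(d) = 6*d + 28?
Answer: 288042 - 183*√42 ≈ 2.8686e+5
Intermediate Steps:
W(d) = 28 + 6*d
r = -183
r*(-1574 + √(-70 + W(14))) = -183*(-1574 + √(-70 + (28 + 6*14))) = -183*(-1574 + √(-70 + (28 + 84))) = -183*(-1574 + √(-70 + 112)) = -183*(-1574 + √42) = 288042 - 183*√42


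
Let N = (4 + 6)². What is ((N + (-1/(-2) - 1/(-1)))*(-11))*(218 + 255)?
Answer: -1056209/2 ≈ -5.2810e+5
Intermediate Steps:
N = 100 (N = 10² = 100)
((N + (-1/(-2) - 1/(-1)))*(-11))*(218 + 255) = ((100 + (-1/(-2) - 1/(-1)))*(-11))*(218 + 255) = ((100 + (-1*(-½) - 1*(-1)))*(-11))*473 = ((100 + (½ + 1))*(-11))*473 = ((100 + 3/2)*(-11))*473 = ((203/2)*(-11))*473 = -2233/2*473 = -1056209/2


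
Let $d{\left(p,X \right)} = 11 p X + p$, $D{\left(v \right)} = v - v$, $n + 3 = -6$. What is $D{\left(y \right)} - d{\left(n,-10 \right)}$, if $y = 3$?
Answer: $-981$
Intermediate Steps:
$n = -9$ ($n = -3 - 6 = -9$)
$D{\left(v \right)} = 0$
$d{\left(p,X \right)} = p + 11 X p$ ($d{\left(p,X \right)} = 11 X p + p = p + 11 X p$)
$D{\left(y \right)} - d{\left(n,-10 \right)} = 0 - - 9 \left(1 + 11 \left(-10\right)\right) = 0 - - 9 \left(1 - 110\right) = 0 - \left(-9\right) \left(-109\right) = 0 - 981 = -981$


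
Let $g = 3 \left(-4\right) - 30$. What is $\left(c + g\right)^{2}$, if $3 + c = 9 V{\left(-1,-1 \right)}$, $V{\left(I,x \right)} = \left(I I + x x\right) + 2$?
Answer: $81$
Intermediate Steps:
$V{\left(I,x \right)} = 2 + I^{2} + x^{2}$ ($V{\left(I,x \right)} = \left(I^{2} + x^{2}\right) + 2 = 2 + I^{2} + x^{2}$)
$c = 33$ ($c = -3 + 9 \left(2 + \left(-1\right)^{2} + \left(-1\right)^{2}\right) = -3 + 9 \left(2 + 1 + 1\right) = -3 + 9 \cdot 4 = -3 + 36 = 33$)
$g = -42$ ($g = -12 - 30 = -42$)
$\left(c + g\right)^{2} = \left(33 - 42\right)^{2} = \left(-9\right)^{2} = 81$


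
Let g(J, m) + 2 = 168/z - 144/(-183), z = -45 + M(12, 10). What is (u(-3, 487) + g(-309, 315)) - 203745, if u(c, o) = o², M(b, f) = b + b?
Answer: 2038302/61 ≈ 33415.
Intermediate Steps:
M(b, f) = 2*b
z = -21 (z = -45 + 2*12 = -45 + 24 = -21)
g(J, m) = -562/61 (g(J, m) = -2 + (168/(-21) - 144/(-183)) = -2 + (168*(-1/21) - 144*(-1/183)) = -2 + (-8 + 48/61) = -2 - 440/61 = -562/61)
(u(-3, 487) + g(-309, 315)) - 203745 = (487² - 562/61) - 203745 = (237169 - 562/61) - 203745 = 14466747/61 - 203745 = 2038302/61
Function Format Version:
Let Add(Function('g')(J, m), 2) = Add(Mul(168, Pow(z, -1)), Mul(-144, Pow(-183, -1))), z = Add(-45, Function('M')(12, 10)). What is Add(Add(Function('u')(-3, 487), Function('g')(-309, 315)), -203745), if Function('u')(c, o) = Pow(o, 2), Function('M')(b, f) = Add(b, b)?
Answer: Rational(2038302, 61) ≈ 33415.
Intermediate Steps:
Function('M')(b, f) = Mul(2, b)
z = -21 (z = Add(-45, Mul(2, 12)) = Add(-45, 24) = -21)
Function('g')(J, m) = Rational(-562, 61) (Function('g')(J, m) = Add(-2, Add(Mul(168, Pow(-21, -1)), Mul(-144, Pow(-183, -1)))) = Add(-2, Add(Mul(168, Rational(-1, 21)), Mul(-144, Rational(-1, 183)))) = Add(-2, Add(-8, Rational(48, 61))) = Add(-2, Rational(-440, 61)) = Rational(-562, 61))
Add(Add(Function('u')(-3, 487), Function('g')(-309, 315)), -203745) = Add(Add(Pow(487, 2), Rational(-562, 61)), -203745) = Add(Add(237169, Rational(-562, 61)), -203745) = Add(Rational(14466747, 61), -203745) = Rational(2038302, 61)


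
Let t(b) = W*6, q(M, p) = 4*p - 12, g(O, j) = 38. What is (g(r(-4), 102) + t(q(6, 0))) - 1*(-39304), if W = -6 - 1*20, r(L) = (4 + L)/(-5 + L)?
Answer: 39186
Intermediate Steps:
r(L) = (4 + L)/(-5 + L)
q(M, p) = -12 + 4*p
W = -26 (W = -6 - 20 = -26)
t(b) = -156 (t(b) = -26*6 = -156)
(g(r(-4), 102) + t(q(6, 0))) - 1*(-39304) = (38 - 156) - 1*(-39304) = -118 + 39304 = 39186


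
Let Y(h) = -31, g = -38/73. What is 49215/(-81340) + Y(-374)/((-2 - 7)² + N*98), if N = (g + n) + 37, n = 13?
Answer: -3579201911/5854674252 ≈ -0.61134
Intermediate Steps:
g = -38/73 (g = -38*1/73 = -38/73 ≈ -0.52055)
N = 3612/73 (N = (-38/73 + 13) + 37 = 911/73 + 37 = 3612/73 ≈ 49.479)
49215/(-81340) + Y(-374)/((-2 - 7)² + N*98) = 49215/(-81340) - 31/((-2 - 7)² + (3612/73)*98) = 49215*(-1/81340) - 31/((-9)² + 353976/73) = -9843/16268 - 31/(81 + 353976/73) = -9843/16268 - 31/359889/73 = -9843/16268 - 31*73/359889 = -9843/16268 - 2263/359889 = -3579201911/5854674252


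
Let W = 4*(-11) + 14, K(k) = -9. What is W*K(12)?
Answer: 270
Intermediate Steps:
W = -30 (W = -44 + 14 = -30)
W*K(12) = -30*(-9) = 270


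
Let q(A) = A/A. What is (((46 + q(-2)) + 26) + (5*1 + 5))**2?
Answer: 6889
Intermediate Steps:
q(A) = 1
(((46 + q(-2)) + 26) + (5*1 + 5))**2 = (((46 + 1) + 26) + (5*1 + 5))**2 = ((47 + 26) + (5 + 5))**2 = (73 + 10)**2 = 83**2 = 6889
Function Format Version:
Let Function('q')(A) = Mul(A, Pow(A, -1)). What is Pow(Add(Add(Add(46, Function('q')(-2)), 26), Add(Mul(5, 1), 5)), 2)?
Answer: 6889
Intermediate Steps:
Function('q')(A) = 1
Pow(Add(Add(Add(46, Function('q')(-2)), 26), Add(Mul(5, 1), 5)), 2) = Pow(Add(Add(Add(46, 1), 26), Add(Mul(5, 1), 5)), 2) = Pow(Add(Add(47, 26), Add(5, 5)), 2) = Pow(Add(73, 10), 2) = Pow(83, 2) = 6889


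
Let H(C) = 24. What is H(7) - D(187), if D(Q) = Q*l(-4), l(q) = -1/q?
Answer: -91/4 ≈ -22.750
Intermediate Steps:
D(Q) = Q/4 (D(Q) = Q*(-1/(-4)) = Q*(-1*(-¼)) = Q*(¼) = Q/4)
H(7) - D(187) = 24 - 187/4 = -91/4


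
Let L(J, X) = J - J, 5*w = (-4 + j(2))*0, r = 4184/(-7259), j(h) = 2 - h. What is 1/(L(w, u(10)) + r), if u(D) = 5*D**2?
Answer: -7259/4184 ≈ -1.7349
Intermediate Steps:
r = -4184/7259 (r = 4184*(-1/7259) = -4184/7259 ≈ -0.57639)
w = 0 (w = ((-4 + (2 - 1*2))*0)/5 = ((-4 + (2 - 2))*0)/5 = ((-4 + 0)*0)/5 = (-4*0)/5 = (1/5)*0 = 0)
L(J, X) = 0
1/(L(w, u(10)) + r) = 1/(0 - 4184/7259) = 1/(-4184/7259) = -7259/4184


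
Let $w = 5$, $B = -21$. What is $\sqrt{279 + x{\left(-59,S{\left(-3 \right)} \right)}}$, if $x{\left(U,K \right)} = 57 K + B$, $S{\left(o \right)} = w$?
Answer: $\sqrt{543} \approx 23.302$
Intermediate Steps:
$S{\left(o \right)} = 5$
$x{\left(U,K \right)} = -21 + 57 K$ ($x{\left(U,K \right)} = 57 K - 21 = -21 + 57 K$)
$\sqrt{279 + x{\left(-59,S{\left(-3 \right)} \right)}} = \sqrt{279 + \left(-21 + 57 \cdot 5\right)} = \sqrt{279 + \left(-21 + 285\right)} = \sqrt{279 + 264} = \sqrt{543}$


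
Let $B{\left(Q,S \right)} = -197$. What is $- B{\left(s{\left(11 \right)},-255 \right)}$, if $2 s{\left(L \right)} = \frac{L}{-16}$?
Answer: $197$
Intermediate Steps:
$s{\left(L \right)} = - \frac{L}{32}$ ($s{\left(L \right)} = \frac{L \frac{1}{-16}}{2} = \frac{L \left(- \frac{1}{16}\right)}{2} = \frac{\left(- \frac{1}{16}\right) L}{2} = - \frac{L}{32}$)
$- B{\left(s{\left(11 \right)},-255 \right)} = \left(-1\right) \left(-197\right) = 197$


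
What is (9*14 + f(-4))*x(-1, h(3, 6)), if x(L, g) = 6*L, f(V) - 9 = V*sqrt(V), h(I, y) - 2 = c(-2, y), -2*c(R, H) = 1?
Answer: -810 + 48*I ≈ -810.0 + 48.0*I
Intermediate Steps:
c(R, H) = -1/2 (c(R, H) = -1/2*1 = -1/2)
h(I, y) = 3/2 (h(I, y) = 2 - 1/2 = 3/2)
f(V) = 9 + V**(3/2) (f(V) = 9 + V*sqrt(V) = 9 + V**(3/2))
(9*14 + f(-4))*x(-1, h(3, 6)) = (9*14 + (9 + (-4)**(3/2)))*(6*(-1)) = (126 + (9 - 8*I))*(-6) = (135 - 8*I)*(-6) = -810 + 48*I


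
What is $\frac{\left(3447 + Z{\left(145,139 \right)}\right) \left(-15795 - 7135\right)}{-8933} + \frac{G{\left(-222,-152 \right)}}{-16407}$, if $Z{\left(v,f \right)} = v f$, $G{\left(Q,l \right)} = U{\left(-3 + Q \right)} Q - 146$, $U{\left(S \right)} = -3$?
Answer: $\frac{8879363015860}{146563731} \approx 60584.0$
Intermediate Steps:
$G{\left(Q,l \right)} = -146 - 3 Q$ ($G{\left(Q,l \right)} = - 3 Q - 146 = -146 - 3 Q$)
$Z{\left(v,f \right)} = f v$
$\frac{\left(3447 + Z{\left(145,139 \right)}\right) \left(-15795 - 7135\right)}{-8933} + \frac{G{\left(-222,-152 \right)}}{-16407} = \frac{\left(3447 + 139 \cdot 145\right) \left(-15795 - 7135\right)}{-8933} + \frac{-146 - -666}{-16407} = \left(3447 + 20155\right) \left(-22930\right) \left(- \frac{1}{8933}\right) + \left(-146 + 666\right) \left(- \frac{1}{16407}\right) = 23602 \left(-22930\right) \left(- \frac{1}{8933}\right) + 520 \left(- \frac{1}{16407}\right) = \left(-541193860\right) \left(- \frac{1}{8933}\right) - \frac{520}{16407} = \frac{541193860}{8933} - \frac{520}{16407} = \frac{8879363015860}{146563731}$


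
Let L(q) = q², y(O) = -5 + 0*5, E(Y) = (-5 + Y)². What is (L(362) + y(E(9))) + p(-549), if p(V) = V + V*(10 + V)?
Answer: 426401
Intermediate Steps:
y(O) = -5 (y(O) = -5 + 0 = -5)
(L(362) + y(E(9))) + p(-549) = (362² - 5) - 549*(11 - 549) = (131044 - 5) - 549*(-538) = 131039 + 295362 = 426401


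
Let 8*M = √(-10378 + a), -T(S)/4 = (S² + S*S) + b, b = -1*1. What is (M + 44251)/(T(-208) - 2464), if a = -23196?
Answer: -44251/348572 - I*√33574/2788576 ≈ -0.12695 - 6.5708e-5*I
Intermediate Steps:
b = -1
T(S) = 4 - 8*S² (T(S) = -4*((S² + S*S) - 1) = -4*((S² + S²) - 1) = -4*(2*S² - 1) = -4*(-1 + 2*S²) = 4 - 8*S²)
M = I*√33574/8 (M = √(-10378 - 23196)/8 = √(-33574)/8 = (I*√33574)/8 = I*√33574/8 ≈ 22.904*I)
(M + 44251)/(T(-208) - 2464) = (I*√33574/8 + 44251)/((4 - 8*(-208)²) - 2464) = (44251 + I*√33574/8)/((4 - 8*43264) - 2464) = (44251 + I*√33574/8)/((4 - 346112) - 2464) = (44251 + I*√33574/8)/(-346108 - 2464) = (44251 + I*√33574/8)/(-348572) = (44251 + I*√33574/8)*(-1/348572) = -44251/348572 - I*√33574/2788576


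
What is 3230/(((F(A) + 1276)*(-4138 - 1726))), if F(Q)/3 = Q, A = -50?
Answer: -1615/3301432 ≈ -0.00048918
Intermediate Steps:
F(Q) = 3*Q
3230/(((F(A) + 1276)*(-4138 - 1726))) = 3230/(((3*(-50) + 1276)*(-4138 - 1726))) = 3230/(((-150 + 1276)*(-5864))) = 3230/((1126*(-5864))) = 3230/(-6602864) = 3230*(-1/6602864) = -1615/3301432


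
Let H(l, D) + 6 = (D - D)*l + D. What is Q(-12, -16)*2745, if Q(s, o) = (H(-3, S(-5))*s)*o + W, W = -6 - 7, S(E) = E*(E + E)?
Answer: 23154075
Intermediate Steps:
S(E) = 2*E² (S(E) = E*(2*E) = 2*E²)
W = -13
H(l, D) = -6 + D (H(l, D) = -6 + ((D - D)*l + D) = -6 + (0*l + D) = -6 + (0 + D) = -6 + D)
Q(s, o) = -13 + 44*o*s (Q(s, o) = ((-6 + 2*(-5)²)*s)*o - 13 = ((-6 + 2*25)*s)*o - 13 = ((-6 + 50)*s)*o - 13 = (44*s)*o - 13 = 44*o*s - 13 = -13 + 44*o*s)
Q(-12, -16)*2745 = (-13 + 44*(-16)*(-12))*2745 = (-13 + 8448)*2745 = 8435*2745 = 23154075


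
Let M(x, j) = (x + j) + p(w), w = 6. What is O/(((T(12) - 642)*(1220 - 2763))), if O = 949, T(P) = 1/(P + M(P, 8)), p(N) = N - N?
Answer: 30368/31697849 ≈ 0.00095805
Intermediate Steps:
p(N) = 0
M(x, j) = j + x (M(x, j) = (x + j) + 0 = (j + x) + 0 = j + x)
T(P) = 1/(8 + 2*P) (T(P) = 1/(P + (8 + P)) = 1/(8 + 2*P))
O/(((T(12) - 642)*(1220 - 2763))) = 949/(((1/(2*(4 + 12)) - 642)*(1220 - 2763))) = 949/((((½)/16 - 642)*(-1543))) = 949/((((½)*(1/16) - 642)*(-1543))) = 949/(((1/32 - 642)*(-1543))) = 949/((-20543/32*(-1543))) = 949/(31697849/32) = 949*(32/31697849) = 30368/31697849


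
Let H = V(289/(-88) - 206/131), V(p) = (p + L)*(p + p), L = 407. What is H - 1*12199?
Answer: -1070142372191/66447392 ≈ -16105.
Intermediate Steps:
V(p) = 2*p*(407 + p) (V(p) = (p + 407)*(p + p) = (407 + p)*(2*p) = 2*p*(407 + p))
H = -259550637183/66447392 (H = 2*(289/(-88) - 206/131)*(407 + (289/(-88) - 206/131)) = 2*(289*(-1/88) - 206*1/131)*(407 + (289*(-1/88) - 206*1/131)) = 2*(-289/88 - 206/131)*(407 + (-289/88 - 206/131)) = 2*(-55987/11528)*(407 - 55987/11528) = 2*(-55987/11528)*(4635909/11528) = -259550637183/66447392 ≈ -3906.1)
H - 1*12199 = -259550637183/66447392 - 1*12199 = -259550637183/66447392 - 12199 = -1070142372191/66447392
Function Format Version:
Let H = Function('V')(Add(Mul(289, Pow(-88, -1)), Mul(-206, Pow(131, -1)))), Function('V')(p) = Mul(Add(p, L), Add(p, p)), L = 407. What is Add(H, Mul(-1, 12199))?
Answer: Rational(-1070142372191, 66447392) ≈ -16105.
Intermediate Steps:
Function('V')(p) = Mul(2, p, Add(407, p)) (Function('V')(p) = Mul(Add(p, 407), Add(p, p)) = Mul(Add(407, p), Mul(2, p)) = Mul(2, p, Add(407, p)))
H = Rational(-259550637183, 66447392) (H = Mul(2, Add(Mul(289, Pow(-88, -1)), Mul(-206, Pow(131, -1))), Add(407, Add(Mul(289, Pow(-88, -1)), Mul(-206, Pow(131, -1))))) = Mul(2, Add(Mul(289, Rational(-1, 88)), Mul(-206, Rational(1, 131))), Add(407, Add(Mul(289, Rational(-1, 88)), Mul(-206, Rational(1, 131))))) = Mul(2, Add(Rational(-289, 88), Rational(-206, 131)), Add(407, Add(Rational(-289, 88), Rational(-206, 131)))) = Mul(2, Rational(-55987, 11528), Add(407, Rational(-55987, 11528))) = Mul(2, Rational(-55987, 11528), Rational(4635909, 11528)) = Rational(-259550637183, 66447392) ≈ -3906.1)
Add(H, Mul(-1, 12199)) = Add(Rational(-259550637183, 66447392), Mul(-1, 12199)) = Add(Rational(-259550637183, 66447392), -12199) = Rational(-1070142372191, 66447392)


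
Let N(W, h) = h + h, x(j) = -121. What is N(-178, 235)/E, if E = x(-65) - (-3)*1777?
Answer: 47/521 ≈ 0.090211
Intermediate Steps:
N(W, h) = 2*h
E = 5210 (E = -121 - (-3)*1777 = -121 - 1*(-5331) = -121 + 5331 = 5210)
N(-178, 235)/E = (2*235)/5210 = 470*(1/5210) = 47/521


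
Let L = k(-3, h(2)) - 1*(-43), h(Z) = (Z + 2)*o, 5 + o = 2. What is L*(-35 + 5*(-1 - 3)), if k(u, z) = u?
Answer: -2200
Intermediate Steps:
o = -3 (o = -5 + 2 = -3)
h(Z) = -6 - 3*Z (h(Z) = (Z + 2)*(-3) = (2 + Z)*(-3) = -6 - 3*Z)
L = 40 (L = -3 - 1*(-43) = -3 + 43 = 40)
L*(-35 + 5*(-1 - 3)) = 40*(-35 + 5*(-1 - 3)) = 40*(-35 + 5*(-4)) = 40*(-35 - 20) = 40*(-55) = -2200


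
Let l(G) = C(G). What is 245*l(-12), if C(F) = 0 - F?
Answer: 2940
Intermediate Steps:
C(F) = -F
l(G) = -G
245*l(-12) = 245*(-1*(-12)) = 245*12 = 2940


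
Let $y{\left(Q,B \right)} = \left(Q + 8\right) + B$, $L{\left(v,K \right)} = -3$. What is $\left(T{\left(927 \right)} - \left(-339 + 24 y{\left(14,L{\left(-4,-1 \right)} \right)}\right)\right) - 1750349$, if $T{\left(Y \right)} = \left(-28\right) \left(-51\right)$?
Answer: $-1749038$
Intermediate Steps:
$y{\left(Q,B \right)} = 8 + B + Q$ ($y{\left(Q,B \right)} = \left(8 + Q\right) + B = 8 + B + Q$)
$T{\left(Y \right)} = 1428$
$\left(T{\left(927 \right)} - \left(-339 + 24 y{\left(14,L{\left(-4,-1 \right)} \right)}\right)\right) - 1750349 = \left(1428 + \left(339 - 24 \left(8 - 3 + 14\right)\right)\right) - 1750349 = \left(1428 + \left(339 - 456\right)\right) - 1750349 = \left(1428 - 117\right) - 1750349 = 1311 - 1750349 = -1749038$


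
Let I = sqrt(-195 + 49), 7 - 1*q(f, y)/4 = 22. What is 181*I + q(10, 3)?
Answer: -60 + 181*I*sqrt(146) ≈ -60.0 + 2187.0*I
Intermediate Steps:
q(f, y) = -60 (q(f, y) = 28 - 4*22 = 28 - 88 = -60)
I = I*sqrt(146) (I = sqrt(-146) = I*sqrt(146) ≈ 12.083*I)
181*I + q(10, 3) = 181*(I*sqrt(146)) - 60 = 181*I*sqrt(146) - 60 = -60 + 181*I*sqrt(146)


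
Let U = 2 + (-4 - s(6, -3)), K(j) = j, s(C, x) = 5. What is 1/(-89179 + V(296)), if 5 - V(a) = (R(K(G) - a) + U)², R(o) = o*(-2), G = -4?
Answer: -1/440823 ≈ -2.2685e-6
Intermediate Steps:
U = -7 (U = 2 + (-4 - 1*5) = 2 + (-4 - 5) = 2 - 9 = -7)
R(o) = -2*o
V(a) = 5 - (1 + 2*a)² (V(a) = 5 - (-2*(-4 - a) - 7)² = 5 - ((8 + 2*a) - 7)² = 5 - (1 + 2*a)²)
1/(-89179 + V(296)) = 1/(-89179 + (5 - (1 + 2*296)²)) = 1/(-89179 + (5 - (1 + 592)²)) = 1/(-89179 + (5 - 1*593²)) = 1/(-89179 + (5 - 1*351649)) = 1/(-89179 + (5 - 351649)) = 1/(-89179 - 351644) = 1/(-440823) = -1/440823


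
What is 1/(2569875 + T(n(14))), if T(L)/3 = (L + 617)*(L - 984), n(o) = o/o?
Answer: 1/747393 ≈ 1.3380e-6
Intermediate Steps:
n(o) = 1
T(L) = 3*(-984 + L)*(617 + L) (T(L) = 3*((L + 617)*(L - 984)) = 3*((617 + L)*(-984 + L)) = 3*((-984 + L)*(617 + L)) = 3*(-984 + L)*(617 + L))
1/(2569875 + T(n(14))) = 1/(2569875 + (-1821384 - 1101*1 + 3*1²)) = 1/(2569875 + (-1821384 - 1101 + 3*1)) = 1/(2569875 + (-1821384 - 1101 + 3)) = 1/(2569875 - 1822482) = 1/747393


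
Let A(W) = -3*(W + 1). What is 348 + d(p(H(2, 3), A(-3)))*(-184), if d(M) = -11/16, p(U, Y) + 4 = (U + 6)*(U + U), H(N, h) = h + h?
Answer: 949/2 ≈ 474.50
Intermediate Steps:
A(W) = -3 - 3*W (A(W) = -3*(1 + W) = -3 - 3*W)
H(N, h) = 2*h
p(U, Y) = -4 + 2*U*(6 + U) (p(U, Y) = -4 + (U + 6)*(U + U) = -4 + (6 + U)*(2*U) = -4 + 2*U*(6 + U))
d(M) = -11/16 (d(M) = -11*1/16 = -11/16)
348 + d(p(H(2, 3), A(-3)))*(-184) = 348 - 11/16*(-184) = 348 + 253/2 = 949/2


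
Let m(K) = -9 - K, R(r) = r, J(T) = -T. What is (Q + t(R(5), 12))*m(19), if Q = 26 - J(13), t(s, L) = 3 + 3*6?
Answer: -1680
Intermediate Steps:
t(s, L) = 21 (t(s, L) = 3 + 18 = 21)
Q = 39 (Q = 26 - (-1)*13 = 26 - 1*(-13) = 26 + 13 = 39)
(Q + t(R(5), 12))*m(19) = (39 + 21)*(-9 - 1*19) = 60*(-9 - 19) = 60*(-28) = -1680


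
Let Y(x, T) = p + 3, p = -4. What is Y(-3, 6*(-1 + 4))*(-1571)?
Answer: 1571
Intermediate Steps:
Y(x, T) = -1 (Y(x, T) = -4 + 3 = -1)
Y(-3, 6*(-1 + 4))*(-1571) = -1*(-1571) = 1571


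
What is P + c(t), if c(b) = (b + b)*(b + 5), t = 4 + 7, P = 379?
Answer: 731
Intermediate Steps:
t = 11
c(b) = 2*b*(5 + b) (c(b) = (2*b)*(5 + b) = 2*b*(5 + b))
P + c(t) = 379 + 2*11*(5 + 11) = 379 + 2*11*16 = 379 + 352 = 731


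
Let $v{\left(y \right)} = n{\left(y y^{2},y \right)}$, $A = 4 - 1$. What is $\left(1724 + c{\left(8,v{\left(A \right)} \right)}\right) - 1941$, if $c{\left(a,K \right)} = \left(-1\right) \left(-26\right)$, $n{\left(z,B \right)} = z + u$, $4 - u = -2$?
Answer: $-191$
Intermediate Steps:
$u = 6$ ($u = 4 - -2 = 4 + 2 = 6$)
$A = 3$ ($A = 4 - 1 = 3$)
$n{\left(z,B \right)} = 6 + z$ ($n{\left(z,B \right)} = z + 6 = 6 + z$)
$v{\left(y \right)} = 6 + y^{3}$ ($v{\left(y \right)} = 6 + y y^{2} = 6 + y^{3}$)
$c{\left(a,K \right)} = 26$
$\left(1724 + c{\left(8,v{\left(A \right)} \right)}\right) - 1941 = \left(1724 + 26\right) - 1941 = 1750 - 1941 = -191$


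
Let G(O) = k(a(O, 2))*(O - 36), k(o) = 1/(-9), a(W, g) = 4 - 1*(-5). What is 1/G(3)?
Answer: 3/11 ≈ 0.27273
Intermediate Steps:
a(W, g) = 9 (a(W, g) = 4 + 5 = 9)
k(o) = -⅑
G(O) = 4 - O/9 (G(O) = -(O - 36)/9 = -(-36 + O)/9 = 4 - O/9)
1/G(3) = 1/(4 - ⅑*3) = 1/(4 - ⅓) = 1/(11/3) = 3/11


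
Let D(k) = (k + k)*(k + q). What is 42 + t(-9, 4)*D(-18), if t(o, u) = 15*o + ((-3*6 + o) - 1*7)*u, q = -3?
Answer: -204834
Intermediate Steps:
t(o, u) = 15*o + u*(-25 + o) (t(o, u) = 15*o + ((-18 + o) - 7)*u = 15*o + (-25 + o)*u = 15*o + u*(-25 + o))
D(k) = 2*k*(-3 + k) (D(k) = (k + k)*(k - 3) = (2*k)*(-3 + k) = 2*k*(-3 + k))
42 + t(-9, 4)*D(-18) = 42 + (-25*4 + 15*(-9) - 9*4)*(2*(-18)*(-3 - 18)) = 42 + (-100 - 135 - 36)*(2*(-18)*(-21)) = 42 - 271*756 = 42 - 204876 = -204834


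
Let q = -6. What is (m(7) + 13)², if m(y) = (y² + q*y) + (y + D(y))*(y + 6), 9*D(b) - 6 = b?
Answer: 1364224/81 ≈ 16842.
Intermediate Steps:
D(b) = ⅔ + b/9
m(y) = y² - 6*y + (6 + y)*(⅔ + 10*y/9) (m(y) = (y² - 6*y) + (y + (⅔ + y/9))*(y + 6) = (y² - 6*y) + (⅔ + 10*y/9)*(6 + y) = (y² - 6*y) + (6 + y)*(⅔ + 10*y/9) = y² - 6*y + (6 + y)*(⅔ + 10*y/9))
(m(7) + 13)² = ((4 + (4/3)*7 + (19/9)*7²) + 13)² = ((4 + 28/3 + (19/9)*49) + 13)² = ((4 + 28/3 + 931/9) + 13)² = (1051/9 + 13)² = (1168/9)² = 1364224/81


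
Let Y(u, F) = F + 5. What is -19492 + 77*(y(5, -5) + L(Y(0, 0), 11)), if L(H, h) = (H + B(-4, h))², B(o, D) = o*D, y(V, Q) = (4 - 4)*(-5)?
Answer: 97625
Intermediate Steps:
Y(u, F) = 5 + F
y(V, Q) = 0 (y(V, Q) = 0*(-5) = 0)
B(o, D) = D*o
L(H, h) = (H - 4*h)² (L(H, h) = (H + h*(-4))² = (H - 4*h)²)
-19492 + 77*(y(5, -5) + L(Y(0, 0), 11)) = -19492 + 77*(0 + ((5 + 0) - 4*11)²) = -19492 + 77*(0 + (5 - 44)²) = -19492 + 77*(0 + (-39)²) = -19492 + 77*(0 + 1521) = -19492 + 77*1521 = -19492 + 117117 = 97625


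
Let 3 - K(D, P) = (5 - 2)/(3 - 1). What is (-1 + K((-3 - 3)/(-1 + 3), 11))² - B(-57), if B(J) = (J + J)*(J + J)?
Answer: -51983/4 ≈ -12996.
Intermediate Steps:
K(D, P) = 3/2 (K(D, P) = 3 - (5 - 2)/(3 - 1) = 3 - 3/2 = 3/2)
B(J) = 4*J² (B(J) = (2*J)*(2*J) = 4*J²)
(-1 + K((-3 - 3)/(-1 + 3), 11))² - B(-57) = (-1 + 3/2)² - 4*(-57)² = (½)² - 4*3249 = ¼ - 1*12996 = ¼ - 12996 = -51983/4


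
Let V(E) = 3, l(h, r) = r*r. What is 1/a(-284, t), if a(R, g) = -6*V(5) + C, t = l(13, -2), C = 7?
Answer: -1/11 ≈ -0.090909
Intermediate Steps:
l(h, r) = r²
t = 4 (t = (-2)² = 4)
a(R, g) = -11 (a(R, g) = -6*3 + 7 = -18 + 7 = -11)
1/a(-284, t) = 1/(-11) = -1/11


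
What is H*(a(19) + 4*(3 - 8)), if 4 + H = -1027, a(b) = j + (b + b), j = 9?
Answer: -27837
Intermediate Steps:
a(b) = 9 + 2*b (a(b) = 9 + (b + b) = 9 + 2*b)
H = -1031 (H = -4 - 1027 = -1031)
H*(a(19) + 4*(3 - 8)) = -1031*((9 + 2*19) + 4*(3 - 8)) = -1031*((9 + 38) + 4*(-5)) = -1031*(47 - 20) = -1031*27 = -27837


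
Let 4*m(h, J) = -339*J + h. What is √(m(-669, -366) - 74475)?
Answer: I*√174495/2 ≈ 208.86*I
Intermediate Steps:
m(h, J) = -339*J/4 + h/4 (m(h, J) = (-339*J + h)/4 = (h - 339*J)/4 = -339*J/4 + h/4)
√(m(-669, -366) - 74475) = √((-339/4*(-366) + (¼)*(-669)) - 74475) = √((62037/2 - 669/4) - 74475) = √(123405/4 - 74475) = √(-174495/4) = I*√174495/2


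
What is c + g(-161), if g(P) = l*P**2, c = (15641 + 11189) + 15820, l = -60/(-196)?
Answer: 50585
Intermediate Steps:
l = 15/49 (l = -60*(-1/196) = 15/49 ≈ 0.30612)
c = 42650 (c = 26830 + 15820 = 42650)
g(P) = 15*P**2/49
c + g(-161) = 42650 + (15/49)*(-161)**2 = 42650 + (15/49)*25921 = 42650 + 7935 = 50585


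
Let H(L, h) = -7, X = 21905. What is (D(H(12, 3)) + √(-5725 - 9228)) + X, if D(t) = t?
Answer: 21898 + I*√14953 ≈ 21898.0 + 122.28*I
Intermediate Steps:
(D(H(12, 3)) + √(-5725 - 9228)) + X = (-7 + √(-5725 - 9228)) + 21905 = (-7 + √(-14953)) + 21905 = (-7 + I*√14953) + 21905 = 21898 + I*√14953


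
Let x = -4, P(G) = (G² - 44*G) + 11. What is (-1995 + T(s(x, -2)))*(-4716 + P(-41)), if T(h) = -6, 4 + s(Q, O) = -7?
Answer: 2441220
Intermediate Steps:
P(G) = 11 + G² - 44*G
s(Q, O) = -11 (s(Q, O) = -4 - 7 = -11)
(-1995 + T(s(x, -2)))*(-4716 + P(-41)) = (-1995 - 6)*(-4716 + (11 + (-41)² - 44*(-41))) = -2001*(-4716 + (11 + 1681 + 1804)) = -2001*(-4716 + 3496) = -2001*(-1220) = 2441220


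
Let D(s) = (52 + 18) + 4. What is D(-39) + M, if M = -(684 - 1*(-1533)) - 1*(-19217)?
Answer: 17074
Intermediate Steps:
D(s) = 74 (D(s) = 70 + 4 = 74)
M = 17000 (M = -(684 + 1533) + 19217 = -1*2217 + 19217 = -2217 + 19217 = 17000)
D(-39) + M = 74 + 17000 = 17074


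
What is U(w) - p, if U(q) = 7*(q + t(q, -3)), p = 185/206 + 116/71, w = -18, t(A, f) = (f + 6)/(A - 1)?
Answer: -36025379/277894 ≈ -129.64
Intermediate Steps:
t(A, f) = (6 + f)/(-1 + A)
p = 37031/14626 (p = 185*(1/206) + 116*(1/71) = 185/206 + 116/71 = 37031/14626 ≈ 2.5319)
U(q) = 7*q + 21/(-1 + q) (U(q) = 7*(q + (6 - 3)/(-1 + q)) = 7*(q + 3/(-1 + q)) = 7*q + 21/(-1 + q))
U(w) - p = 7*(3 - 18*(-1 - 18))/(-1 - 18) - 1*37031/14626 = 7*(3 - 18*(-19))/(-19) - 37031/14626 = 7*(-1/19)*(3 + 342) - 37031/14626 = 7*(-1/19)*345 - 37031/14626 = -2415/19 - 37031/14626 = -36025379/277894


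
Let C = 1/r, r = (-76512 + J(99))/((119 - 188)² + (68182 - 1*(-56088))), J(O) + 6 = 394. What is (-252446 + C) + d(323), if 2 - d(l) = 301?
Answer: -19240089411/76124 ≈ -2.5275e+5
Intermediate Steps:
J(O) = 388 (J(O) = -6 + 394 = 388)
d(l) = -299 (d(l) = 2 - 1*301 = 2 - 301 = -299)
r = -76124/129031 (r = (-76512 + 388)/((119 - 188)² + (68182 - 1*(-56088))) = -76124/((-69)² + (68182 + 56088)) = -76124/(4761 + 124270) = -76124/129031 ≈ -0.58997)
C = -129031/76124 (C = 1/(-76124/129031) = -129031/76124 ≈ -1.6950)
(-252446 + C) + d(323) = (-252446 - 129031/76124) - 299 = -19217328335/76124 - 299 = -19240089411/76124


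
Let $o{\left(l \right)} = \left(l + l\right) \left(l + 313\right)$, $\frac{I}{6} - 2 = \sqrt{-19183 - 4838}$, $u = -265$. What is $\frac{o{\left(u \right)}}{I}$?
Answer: $- \frac{1696}{4805} + \frac{2544 i \sqrt{2669}}{4805} \approx -0.35297 + 27.353 i$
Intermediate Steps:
$I = 12 + 18 i \sqrt{2669}$ ($I = 12 + 6 \sqrt{-19183 - 4838} = 12 + 6 \sqrt{-24021} = 12 + 6 \cdot 3 i \sqrt{2669} = 12 + 18 i \sqrt{2669} \approx 12.0 + 929.92 i$)
$o{\left(l \right)} = 2 l \left(313 + l\right)$
$\frac{o{\left(u \right)}}{I} = \frac{2 \left(-265\right) \left(313 - 265\right)}{12 + 18 i \sqrt{2669}} = \frac{2 \left(-265\right) 48}{12 + 18 i \sqrt{2669}} = - \frac{25440}{12 + 18 i \sqrt{2669}}$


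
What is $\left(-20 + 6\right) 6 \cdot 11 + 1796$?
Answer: $872$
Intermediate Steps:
$\left(-20 + 6\right) 6 \cdot 11 + 1796 = \left(-14\right) 66 + 1796 = -924 + 1796 = 872$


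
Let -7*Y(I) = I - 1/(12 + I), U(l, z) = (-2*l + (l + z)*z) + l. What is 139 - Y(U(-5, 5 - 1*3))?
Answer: 10691/77 ≈ 138.84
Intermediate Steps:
U(l, z) = -l + z*(l + z) (U(l, z) = (-2*l + z*(l + z)) + l = -l + z*(l + z))
Y(I) = -I/7 + 1/(7*(12 + I)) (Y(I) = -(I - 1/(12 + I))/7 = -I/7 + 1/(7*(12 + I)))
139 - Y(U(-5, 5 - 1*3)) = 139 - (1 - ((5 - 1*3)**2 - 1*(-5) - 5*(5 - 1*3))**2 - 12*((5 - 1*3)**2 - 1*(-5) - 5*(5 - 1*3)))/(7*(12 + ((5 - 1*3)**2 - 1*(-5) - 5*(5 - 1*3)))) = 139 - (1 - ((5 - 3)**2 + 5 - 5*(5 - 3))**2 - 12*((5 - 3)**2 + 5 - 5*(5 - 3)))/(7*(12 + ((5 - 3)**2 + 5 - 5*(5 - 3)))) = 139 - (1 - (2**2 + 5 - 5*2)**2 - 12*(2**2 + 5 - 5*2))/(7*(12 + (2**2 + 5 - 5*2))) = 139 - (1 - (4 + 5 - 10)**2 - 12*(4 + 5 - 10))/(7*(12 + (4 + 5 - 10))) = 139 - (1 - 1*(-1)**2 - 12*(-1))/(7*(12 - 1)) = 139 - (1 - 1*1 + 12)/(7*11) = 139 - (1 - 1 + 12)/(7*11) = 139 - 12/(7*11) = 139 - 1*12/77 = 139 - 12/77 = 10691/77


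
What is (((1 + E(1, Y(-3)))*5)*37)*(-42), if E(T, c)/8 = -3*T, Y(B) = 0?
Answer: 178710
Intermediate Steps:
E(T, c) = -24*T (E(T, c) = 8*(-3*T) = -24*T)
(((1 + E(1, Y(-3)))*5)*37)*(-42) = (((1 - 24*1)*5)*37)*(-42) = (((1 - 24)*5)*37)*(-42) = (-23*5*37)*(-42) = -115*37*(-42) = -4255*(-42) = 178710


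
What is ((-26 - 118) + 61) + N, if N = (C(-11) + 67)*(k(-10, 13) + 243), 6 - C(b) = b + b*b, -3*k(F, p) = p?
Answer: -26741/3 ≈ -8913.7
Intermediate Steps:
k(F, p) = -p/3
C(b) = 6 - b - b² (C(b) = 6 - (b + b*b) = 6 - (b + b²) = 6 + (-b - b²) = 6 - b - b²)
N = -26492/3 (N = ((6 - 1*(-11) - 1*(-11)²) + 67)*(-⅓*13 + 243) = ((6 + 11 - 1*121) + 67)*(-13/3 + 243) = ((6 + 11 - 121) + 67)*(716/3) = (-104 + 67)*(716/3) = -37*716/3 = -26492/3 ≈ -8830.7)
((-26 - 118) + 61) + N = ((-26 - 118) + 61) - 26492/3 = (-144 + 61) - 26492/3 = -83 - 26492/3 = -26741/3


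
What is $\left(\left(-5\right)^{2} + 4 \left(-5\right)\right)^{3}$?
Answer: $125$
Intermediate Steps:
$\left(\left(-5\right)^{2} + 4 \left(-5\right)\right)^{3} = \left(25 - 20\right)^{3} = 5^{3} = 125$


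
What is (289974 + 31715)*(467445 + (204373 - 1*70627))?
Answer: 193396531599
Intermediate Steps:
(289974 + 31715)*(467445 + (204373 - 1*70627)) = 321689*(467445 + (204373 - 70627)) = 321689*(467445 + 133746) = 321689*601191 = 193396531599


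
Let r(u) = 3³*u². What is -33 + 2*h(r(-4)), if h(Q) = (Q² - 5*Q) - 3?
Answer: 368889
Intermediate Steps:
r(u) = 27*u²
h(Q) = -3 + Q² - 5*Q
-33 + 2*h(r(-4)) = -33 + 2*(-3 + (27*(-4)²)² - 135*(-4)²) = -33 + 2*(-3 + (27*16)² - 135*16) = -33 + 2*(-3 + 432² - 5*432) = -33 + 2*(-3 + 186624 - 2160) = -33 + 2*184461 = -33 + 368922 = 368889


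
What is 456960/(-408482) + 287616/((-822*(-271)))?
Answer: 1307719616/7582855607 ≈ 0.17246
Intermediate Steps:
456960/(-408482) + 287616/((-822*(-271))) = 456960*(-1/408482) + 287616/222762 = -228480/204241 + 287616*(1/222762) = -228480/204241 + 47936/37127 = 1307719616/7582855607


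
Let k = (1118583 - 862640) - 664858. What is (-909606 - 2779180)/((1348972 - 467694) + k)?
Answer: -3688786/472363 ≈ -7.8092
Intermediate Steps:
k = -408915 (k = 255943 - 664858 = -408915)
(-909606 - 2779180)/((1348972 - 467694) + k) = (-909606 - 2779180)/((1348972 - 467694) - 408915) = -3688786/(881278 - 408915) = -3688786/472363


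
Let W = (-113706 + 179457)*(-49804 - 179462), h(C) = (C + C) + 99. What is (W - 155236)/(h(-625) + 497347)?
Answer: -7537312001/248098 ≈ -30380.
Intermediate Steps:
h(C) = 99 + 2*C (h(C) = 2*C + 99 = 99 + 2*C)
W = -15074468766 (W = 65751*(-229266) = -15074468766)
(W - 155236)/(h(-625) + 497347) = (-15074468766 - 155236)/((99 + 2*(-625)) + 497347) = -15074624002/((99 - 1250) + 497347) = -15074624002/(-1151 + 497347) = -15074624002/496196 = -15074624002*1/496196 = -7537312001/248098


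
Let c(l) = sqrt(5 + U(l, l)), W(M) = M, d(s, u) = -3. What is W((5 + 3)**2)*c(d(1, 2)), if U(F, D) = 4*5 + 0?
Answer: 320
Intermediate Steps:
U(F, D) = 20 (U(F, D) = 20 + 0 = 20)
c(l) = 5 (c(l) = sqrt(5 + 20) = sqrt(25) = 5)
W((5 + 3)**2)*c(d(1, 2)) = (5 + 3)**2*5 = 8**2*5 = 64*5 = 320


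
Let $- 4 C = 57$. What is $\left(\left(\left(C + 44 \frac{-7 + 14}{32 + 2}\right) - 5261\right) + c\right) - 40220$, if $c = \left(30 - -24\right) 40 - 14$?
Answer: $- \frac{2947133}{68} \approx -43340.0$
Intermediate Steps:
$C = - \frac{57}{4}$ ($C = \left(- \frac{1}{4}\right) 57 = - \frac{57}{4} \approx -14.25$)
$c = 2146$ ($c = \left(30 + 24\right) 40 - 14 = 54 \cdot 40 - 14 = 2160 - 14 = 2146$)
$\left(\left(\left(C + 44 \frac{-7 + 14}{32 + 2}\right) - 5261\right) + c\right) - 40220 = \left(\left(\left(- \frac{57}{4} + 44 \frac{-7 + 14}{32 + 2}\right) - 5261\right) + 2146\right) - 40220 = \left(\left(\left(- \frac{57}{4} + 44 \cdot \frac{7}{34}\right) - 5261\right) + 2146\right) - 40220 = \left(\left(\left(- \frac{57}{4} + \frac{154}{17}\right) - 5261\right) + 2146\right) - 40220 = \left(\left(- \frac{353}{68} - 5261\right) + 2146\right) - 40220 = \left(- \frac{358101}{68} + 2146\right) - 40220 = - \frac{212173}{68} - 40220 = - \frac{2947133}{68}$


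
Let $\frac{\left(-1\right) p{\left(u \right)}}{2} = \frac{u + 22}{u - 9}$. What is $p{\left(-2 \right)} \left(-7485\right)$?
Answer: $- \frac{299400}{11} \approx -27218.0$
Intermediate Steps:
$p{\left(u \right)} = - \frac{2 \left(22 + u\right)}{-9 + u}$ ($p{\left(u \right)} = - 2 \frac{u + 22}{u - 9} = - 2 \frac{22 + u}{-9 + u} = - \frac{2 \left(22 + u\right)}{-9 + u}$)
$p{\left(-2 \right)} \left(-7485\right) = \frac{2 \left(-22 - -2\right)}{-9 - 2} \left(-7485\right) = \frac{2 \left(-22 + 2\right)}{-11} \left(-7485\right) = 2 \left(- \frac{1}{11}\right) \left(-20\right) \left(-7485\right) = \frac{40}{11} \left(-7485\right) = - \frac{299400}{11}$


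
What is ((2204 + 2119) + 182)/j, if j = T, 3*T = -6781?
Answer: -13515/6781 ≈ -1.9931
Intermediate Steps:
T = -6781/3 (T = (⅓)*(-6781) = -6781/3 ≈ -2260.3)
j = -6781/3 ≈ -2260.3
((2204 + 2119) + 182)/j = ((2204 + 2119) + 182)/(-6781/3) = (4323 + 182)*(-3/6781) = 4505*(-3/6781) = -13515/6781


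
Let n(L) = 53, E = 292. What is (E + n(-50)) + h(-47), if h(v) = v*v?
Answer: 2554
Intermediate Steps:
h(v) = v²
(E + n(-50)) + h(-47) = (292 + 53) + (-47)² = 345 + 2209 = 2554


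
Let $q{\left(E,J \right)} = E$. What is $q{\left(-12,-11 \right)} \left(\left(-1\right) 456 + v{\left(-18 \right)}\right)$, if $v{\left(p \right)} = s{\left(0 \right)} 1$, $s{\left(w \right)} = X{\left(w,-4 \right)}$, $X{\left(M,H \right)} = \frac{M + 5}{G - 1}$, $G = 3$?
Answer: $5442$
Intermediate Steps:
$X{\left(M,H \right)} = \frac{5}{2} + \frac{M}{2}$ ($X{\left(M,H \right)} = \frac{M + 5}{3 - 1} = \frac{5 + M}{2} = \left(5 + M\right) \frac{1}{2} = \frac{5}{2} + \frac{M}{2}$)
$s{\left(w \right)} = \frac{5}{2} + \frac{w}{2}$
$v{\left(p \right)} = \frac{5}{2}$ ($v{\left(p \right)} = \left(\frac{5}{2} + \frac{1}{2} \cdot 0\right) 1 = \left(\frac{5}{2} + 0\right) 1 = \frac{5}{2} \cdot 1 = \frac{5}{2}$)
$q{\left(-12,-11 \right)} \left(\left(-1\right) 456 + v{\left(-18 \right)}\right) = - 12 \left(\left(-1\right) 456 + \frac{5}{2}\right) = - 12 \left(-456 + \frac{5}{2}\right) = \left(-12\right) \left(- \frac{907}{2}\right) = 5442$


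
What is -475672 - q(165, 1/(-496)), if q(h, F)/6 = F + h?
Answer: -118212173/248 ≈ -4.7666e+5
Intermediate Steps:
q(h, F) = 6*F + 6*h (q(h, F) = 6*(F + h) = 6*F + 6*h)
-475672 - q(165, 1/(-496)) = -475672 - (6/(-496) + 6*165) = -475672 - (6*(-1/496) + 990) = -475672 - (-3/248 + 990) = -475672 - 1*245517/248 = -475672 - 245517/248 = -118212173/248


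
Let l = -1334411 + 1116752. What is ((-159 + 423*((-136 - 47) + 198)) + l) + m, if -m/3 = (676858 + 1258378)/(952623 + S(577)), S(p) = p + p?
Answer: -201703889229/953777 ≈ -2.1148e+5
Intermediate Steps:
S(p) = 2*p
l = -217659
m = -5805708/953777 (m = -3*(676858 + 1258378)/(952623 + 2*577) = -5805708/(952623 + 1154) = -5805708/953777 ≈ -6.0871)
((-159 + 423*((-136 - 47) + 198)) + l) + m = ((-159 + 423*((-136 - 47) + 198)) - 217659) - 5805708/953777 = ((-159 + 423*(-183 + 198)) - 217659) - 5805708/953777 = ((-159 + 423*15) - 217659) - 5805708/953777 = ((-159 + 6345) - 217659) - 5805708/953777 = (6186 - 217659) - 5805708/953777 = -211473 - 5805708/953777 = -201703889229/953777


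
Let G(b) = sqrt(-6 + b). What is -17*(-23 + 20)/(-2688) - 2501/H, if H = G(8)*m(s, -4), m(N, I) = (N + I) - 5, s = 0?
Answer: -17/896 + 2501*sqrt(2)/18 ≈ 196.48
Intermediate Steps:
m(N, I) = -5 + I + N (m(N, I) = (I + N) - 5 = -5 + I + N)
H = -9*sqrt(2) (H = sqrt(-6 + 8)*(-5 - 4 + 0) = sqrt(2)*(-9) = -9*sqrt(2) ≈ -12.728)
-17*(-23 + 20)/(-2688) - 2501/H = -17*(-23 + 20)/(-2688) - 2501*(-sqrt(2)/18) = -17*(-3)*(-1/2688) - (-2501)*sqrt(2)/18 = 51*(-1/2688) + 2501*sqrt(2)/18 = -17/896 + 2501*sqrt(2)/18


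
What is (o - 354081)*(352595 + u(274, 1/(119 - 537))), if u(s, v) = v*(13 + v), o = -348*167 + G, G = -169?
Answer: -12702275534494501/87362 ≈ -1.4540e+11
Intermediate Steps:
o = -58285 (o = -348*167 - 169 = -58116 - 169 = -58285)
(o - 354081)*(352595 + u(274, 1/(119 - 537))) = (-58285 - 354081)*(352595 + (13 + 1/(119 - 537))/(119 - 537)) = -412366*(352595 + (13 + 1/(-418))/(-418)) = -412366*(352595 - (13 - 1/418)/418) = -412366*(352595 - 1/418*5433/418) = -412366*(352595 - 5433/174724) = -412366*61606803347/174724 = -12702275534494501/87362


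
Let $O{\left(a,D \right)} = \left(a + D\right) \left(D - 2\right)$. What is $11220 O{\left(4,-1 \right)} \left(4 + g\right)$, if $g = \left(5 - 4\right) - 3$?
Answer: $-201960$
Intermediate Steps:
$O{\left(a,D \right)} = \left(-2 + D\right) \left(D + a\right)$ ($O{\left(a,D \right)} = \left(D + a\right) \left(-2 + D\right) = \left(-2 + D\right) \left(D + a\right)$)
$g = -2$ ($g = 1 - 3 = -2$)
$11220 O{\left(4,-1 \right)} \left(4 + g\right) = 11220 \left(\left(-1\right)^{2} - -2 - 8 - 4\right) \left(4 - 2\right) = 11220 \left(1 + 2 - 8 - 4\right) 2 = 11220 \left(\left(-9\right) 2\right) = 11220 \left(-18\right) = -201960$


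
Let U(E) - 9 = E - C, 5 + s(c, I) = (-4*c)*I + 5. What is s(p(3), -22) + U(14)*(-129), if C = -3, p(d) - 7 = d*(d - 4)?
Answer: -3002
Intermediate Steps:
p(d) = 7 + d*(-4 + d) (p(d) = 7 + d*(d - 4) = 7 + d*(-4 + d))
s(c, I) = -4*I*c (s(c, I) = -5 + ((-4*c)*I + 5) = -5 + (-4*I*c + 5) = -5 + (5 - 4*I*c) = -4*I*c)
U(E) = 12 + E (U(E) = 9 + (E - 1*(-3)) = 9 + (E + 3) = 9 + (3 + E) = 12 + E)
s(p(3), -22) + U(14)*(-129) = -4*(-22)*(7 + 3² - 4*3) + (12 + 14)*(-129) = -4*(-22)*(7 + 9 - 12) + 26*(-129) = -4*(-22)*4 - 3354 = 352 - 3354 = -3002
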